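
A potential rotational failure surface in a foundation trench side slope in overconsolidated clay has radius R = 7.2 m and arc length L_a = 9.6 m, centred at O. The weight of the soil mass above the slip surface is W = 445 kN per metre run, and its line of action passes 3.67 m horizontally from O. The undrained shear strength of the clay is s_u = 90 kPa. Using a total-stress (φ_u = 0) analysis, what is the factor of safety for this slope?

Taking moments about the centre O, the resisting moment is provided by the undrained shear strength acting along the arc:
M_R = s_u·L_a·R = 90·9.60·7.2 = 6220.8 kN·m/m
M_D = W·d = 445·3.67 = 1633.1 kN·m/m
FS = M_R / M_D = 6220.8 / 1633.1 = 3.809

FS = 3.81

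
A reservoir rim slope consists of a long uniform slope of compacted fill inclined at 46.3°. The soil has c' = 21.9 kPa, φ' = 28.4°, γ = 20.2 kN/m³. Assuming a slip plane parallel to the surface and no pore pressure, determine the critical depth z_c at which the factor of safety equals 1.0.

z_c = 4.49 m

Setting FS = 1.00 in FS = [c' + γz cos²β tanφ'] / [γz sinβ cosβ] and solving for z:
z = c' / [γ cosβ (FS·sinβ − cosβ·tanφ')]
  = 21.9 / [20.2·cos46.3°·(1.00·sin46.3° − cos46.3°·tan28.4°)]
  = 21.9 / [20.2·0.6909·(1.00·0.7230 − 0.6909·0.5407)]
  = 21.9 / 4.8763 = 4.491 m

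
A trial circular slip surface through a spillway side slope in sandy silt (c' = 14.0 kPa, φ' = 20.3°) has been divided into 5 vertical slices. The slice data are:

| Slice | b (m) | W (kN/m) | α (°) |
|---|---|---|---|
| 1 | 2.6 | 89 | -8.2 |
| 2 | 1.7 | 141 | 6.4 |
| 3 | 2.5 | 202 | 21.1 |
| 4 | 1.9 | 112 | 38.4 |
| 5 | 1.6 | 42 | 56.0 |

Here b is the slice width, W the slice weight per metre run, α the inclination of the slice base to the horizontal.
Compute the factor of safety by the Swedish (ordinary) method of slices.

FS = 2.04

Ordinary method of slices: FS = Σ[c'·Δl_i + (W_i cosα_i)·tanφ'] / Σ W_i sinα_i, with Δl_i = b_i / cosα_i.
Slice 1: Δl = 2.6/cos(-8.2°) = 2.627 m; N'_1 = 89·cos(-8.2°) = 88.1; c'Δl = 36.78; W sinα = -12.7
Slice 2: Δl = 1.7/cos6.4° = 1.711 m; N'_2 = 141·cos6.4° = 140.1; c'Δl = 23.95; W sinα = 15.7
Slice 3: Δl = 2.5/cos21.1° = 2.680 m; N'_3 = 202·cos21.1° = 188.5; c'Δl = 37.52; W sinα = 72.7
Slice 4: Δl = 1.9/cos38.4° = 2.424 m; N'_4 = 112·cos38.4° = 87.8; c'Δl = 33.94; W sinα = 69.6
Slice 5: Δl = 1.6/cos56.0° = 2.861 m; N'_5 = 42·cos56.0° = 23.5; c'Δl = 40.06; W sinα = 34.8
Σc'Δl = 172.2 kN/m; ΣN' = 527.9 kN/m; ΣW sinα = 180.1 kN/m
Resisting = 172.2 + 527.9·tan20.3° = 172.2 + 195.3 = 367.5 kN/m
FS = 367.5 / 180.1 = 2.040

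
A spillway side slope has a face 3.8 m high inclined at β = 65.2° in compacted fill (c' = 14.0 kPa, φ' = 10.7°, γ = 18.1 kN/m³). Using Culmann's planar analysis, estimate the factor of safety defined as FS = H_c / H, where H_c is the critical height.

H_c = (4c'/γ) · sinβ cosφ' / [1 − cos(β − φ')]
    = (4·14.0/18.1) · sin65.2°·cos10.7° / [1 − cos54.5°]
    = 3.094 · 0.8920 / 0.4193 = 6.58 m
FS = H_c / H = 6.58 / 3.8 = 1.732

FS = 1.73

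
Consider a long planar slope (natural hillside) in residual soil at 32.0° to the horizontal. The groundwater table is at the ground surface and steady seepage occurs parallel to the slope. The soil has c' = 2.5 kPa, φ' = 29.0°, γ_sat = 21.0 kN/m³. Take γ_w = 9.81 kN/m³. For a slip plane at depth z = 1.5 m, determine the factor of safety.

With seepage parallel to the slope and the water table at the surface, the effective normal stress on the slip plane uses the buoyant unit weight γ' = γ_sat − γ_w while the driving shear stress uses γ_sat:
FS = [c' + γ' z cos²β tanφ'] / [γ_sat z sinβ cosβ]
γ' = 21.0 − 9.81 = 11.19 kN/m³
Numerator = 2.5 + 11.19·1.5·cos²32.0°·tan29.0° = 2.5 + 11.19·1.5·0.7192·0.5543 = 9.191 kPa
Denominator = 21.0·1.5·sin32.0°·cos32.0° = 21.0·1.5·0.5299·0.8480 = 14.156 kPa
FS = 9.191 / 14.156 = 0.649

FS = 0.65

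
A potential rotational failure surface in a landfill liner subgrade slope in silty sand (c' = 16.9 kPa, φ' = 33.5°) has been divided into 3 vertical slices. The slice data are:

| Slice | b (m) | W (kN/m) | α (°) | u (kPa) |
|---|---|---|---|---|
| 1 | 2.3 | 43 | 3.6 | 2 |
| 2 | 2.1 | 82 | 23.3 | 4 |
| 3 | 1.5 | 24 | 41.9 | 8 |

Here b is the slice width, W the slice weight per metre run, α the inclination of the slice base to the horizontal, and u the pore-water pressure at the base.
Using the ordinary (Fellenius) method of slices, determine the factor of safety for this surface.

FS = 3.56

Ordinary method of slices: FS = Σ[c'·Δl_i + (W_i cosα_i − u_i·Δl_i)·tanφ'] / Σ W_i sinα_i, with Δl_i = b_i / cosα_i.
Slice 1: Δl = 2.3/cos3.6° = 2.305 m; N'_1 = 43·cos3.6° − 2·2.305 = 38.3; c'Δl = 38.95; W sinα = 2.7
Slice 2: Δl = 2.1/cos23.3° = 2.286 m; N'_2 = 82·cos23.3° − 4·2.286 = 66.2; c'Δl = 38.64; W sinα = 32.4
Slice 3: Δl = 1.5/cos41.9° = 2.015 m; N'_3 = 24·cos41.9° − 8·2.015 = 1.7; c'Δl = 34.06; W sinα = 16.0
Σc'Δl = 111.6 kN/m; ΣN' = 106.2 kN/m; ΣW sinα = 51.2 kN/m
Resisting = 111.6 + 106.2·tan33.5° = 111.6 + 70.3 = 181.9 kN/m
FS = 181.9 / 51.2 = 3.556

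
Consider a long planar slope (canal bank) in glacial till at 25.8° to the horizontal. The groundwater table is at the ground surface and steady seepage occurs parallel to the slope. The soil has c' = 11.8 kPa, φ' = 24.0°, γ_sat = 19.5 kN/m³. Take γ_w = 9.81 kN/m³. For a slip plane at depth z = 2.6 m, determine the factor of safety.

FS = 1.05

With seepage parallel to the slope and the water table at the surface, the effective normal stress on the slip plane uses the buoyant unit weight γ' = γ_sat − γ_w while the driving shear stress uses γ_sat:
FS = [c' + γ' z cos²β tanφ'] / [γ_sat z sinβ cosβ]
γ' = 19.5 − 9.81 = 9.69 kN/m³
Numerator = 11.8 + 9.69·2.6·cos²25.8°·tan24.0° = 11.8 + 9.69·2.6·0.8106·0.4452 = 20.892 kPa
Denominator = 19.5·2.6·sin25.8°·cos25.8° = 19.5·2.6·0.4352·0.9003 = 19.867 kPa
FS = 20.892 / 19.867 = 1.052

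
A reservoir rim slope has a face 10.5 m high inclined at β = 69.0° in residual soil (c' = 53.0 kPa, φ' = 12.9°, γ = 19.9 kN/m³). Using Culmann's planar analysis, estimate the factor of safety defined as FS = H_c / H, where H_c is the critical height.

FS = 2.09

H_c = (4c'/γ) · sinβ cosφ' / [1 − cos(β − φ')]
    = (4·53.0/19.9) · sin69.0°·cos12.9° / [1 − cos56.1°]
    = 10.653 · 0.9100 / 0.4423 = 21.92 m
FS = H_c / H = 21.92 / 10.5 = 2.088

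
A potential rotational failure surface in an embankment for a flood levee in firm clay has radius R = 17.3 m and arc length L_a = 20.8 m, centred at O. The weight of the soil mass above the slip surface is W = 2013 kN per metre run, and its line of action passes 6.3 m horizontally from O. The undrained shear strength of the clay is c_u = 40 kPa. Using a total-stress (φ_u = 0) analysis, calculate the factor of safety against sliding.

FS = 1.13

Taking moments about the centre O, the resisting moment is provided by the undrained shear strength acting along the arc:
M_R = c_u·L_a·R = 40·20.80·17.3 = 14393.6 kN·m/m
M_D = W·d = 2013·6.3 = 12681.9 kN·m/m
FS = M_R / M_D = 14393.6 / 12681.9 = 1.135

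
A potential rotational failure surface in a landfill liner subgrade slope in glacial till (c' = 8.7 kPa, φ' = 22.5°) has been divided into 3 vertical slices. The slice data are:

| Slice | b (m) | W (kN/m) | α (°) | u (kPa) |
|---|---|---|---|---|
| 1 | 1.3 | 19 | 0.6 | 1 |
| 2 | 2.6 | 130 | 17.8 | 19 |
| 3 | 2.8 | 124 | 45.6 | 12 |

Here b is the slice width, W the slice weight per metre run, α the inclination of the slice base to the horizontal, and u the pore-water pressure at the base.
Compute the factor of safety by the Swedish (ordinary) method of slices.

Ordinary method of slices: FS = Σ[c'·Δl_i + (W_i cosα_i − u_i·Δl_i)·tanφ'] / Σ W_i sinα_i, with Δl_i = b_i / cosα_i.
Slice 1: Δl = 1.3/cos0.6° = 1.300 m; N'_1 = 19·cos0.6° − 1·1.300 = 17.7; c'Δl = 11.31; W sinα = 0.2
Slice 2: Δl = 2.6/cos17.8° = 2.731 m; N'_2 = 130·cos17.8° − 19·2.731 = 71.9; c'Δl = 23.76; W sinα = 39.7
Slice 3: Δl = 2.8/cos45.6° = 4.002 m; N'_3 = 124·cos45.6° − 12·4.002 = 38.7; c'Δl = 34.82; W sinα = 88.6
Σc'Δl = 69.9 kN/m; ΣN' = 128.3 kN/m; ΣW sinα = 128.5 kN/m
Resisting = 69.9 + 128.3·tan22.5° = 69.9 + 53.2 = 123.0 kN/m
FS = 123.0 / 128.5 = 0.957

FS = 0.96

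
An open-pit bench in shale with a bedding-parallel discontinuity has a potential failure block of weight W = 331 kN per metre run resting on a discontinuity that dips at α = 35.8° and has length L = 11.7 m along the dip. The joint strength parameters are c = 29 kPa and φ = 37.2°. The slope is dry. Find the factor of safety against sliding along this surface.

FS = 2.80

Resolving the block weight along and normal to the plane and applying the Mohr–Coulomb strength on the joint:
N' = W cosα = 331·cos35.8° = 268.5 kN/m
Driving force T = W sinα = 331·sin35.8° = 193.6 kN/m
Resisting force R = c·L + N'·tanφ = 29·11.7 + 268.5·tan37.2° = 339.3 + 203.8 = 543.1 kN/m
FS = R / T = 543.1 / 193.6 = 2.805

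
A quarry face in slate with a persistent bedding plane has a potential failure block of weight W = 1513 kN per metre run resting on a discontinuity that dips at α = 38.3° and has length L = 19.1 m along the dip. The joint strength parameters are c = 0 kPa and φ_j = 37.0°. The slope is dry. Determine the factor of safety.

FS = 0.95

Resolving the block weight along and normal to the plane and applying the Mohr–Coulomb strength on the joint:
N' = W cosα = 1513·cos38.3° = 1187.4 kN/m
Driving force T = W sinα = 1513·sin38.3° = 937.7 kN/m
Resisting force R = c·L + N'·tanφ_j = 0·19.1 + 1187.4·tan37.0° = 0.0 + 894.7 = 894.7 kN/m
FS = R / T = 894.7 / 937.7 = 0.954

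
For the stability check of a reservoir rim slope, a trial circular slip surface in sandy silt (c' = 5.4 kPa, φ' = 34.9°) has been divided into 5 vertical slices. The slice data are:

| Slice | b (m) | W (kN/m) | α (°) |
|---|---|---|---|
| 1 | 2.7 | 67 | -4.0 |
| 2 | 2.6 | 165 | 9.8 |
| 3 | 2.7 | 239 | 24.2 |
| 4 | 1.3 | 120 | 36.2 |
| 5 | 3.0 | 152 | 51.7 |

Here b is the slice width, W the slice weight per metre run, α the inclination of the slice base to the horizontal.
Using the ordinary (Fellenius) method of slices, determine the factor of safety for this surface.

Ordinary method of slices: FS = Σ[c'·Δl_i + (W_i cosα_i)·tanφ'] / Σ W_i sinα_i, with Δl_i = b_i / cosα_i.
Slice 1: Δl = 2.7/cos(-4.0°) = 2.707 m; N'_1 = 67·cos(-4.0°) = 66.8; c'Δl = 14.62; W sinα = -4.7
Slice 2: Δl = 2.6/cos9.8° = 2.639 m; N'_2 = 165·cos9.8° = 162.6; c'Δl = 14.25; W sinα = 28.1
Slice 3: Δl = 2.7/cos24.2° = 2.960 m; N'_3 = 239·cos24.2° = 218.0; c'Δl = 15.98; W sinα = 98.0
Slice 4: Δl = 1.3/cos36.2° = 1.611 m; N'_4 = 120·cos36.2° = 96.8; c'Δl = 8.70; W sinα = 70.9
Slice 5: Δl = 3.0/cos51.7° = 4.840 m; N'_5 = 152·cos51.7° = 94.2; c'Δl = 26.14; W sinα = 119.3
Σc'Δl = 79.7 kN/m; ΣN' = 638.5 kN/m; ΣW sinα = 311.5 kN/m
Resisting = 79.7 + 638.5·tan34.9° = 79.7 + 445.4 = 525.1 kN/m
FS = 525.1 / 311.5 = 1.685

FS = 1.69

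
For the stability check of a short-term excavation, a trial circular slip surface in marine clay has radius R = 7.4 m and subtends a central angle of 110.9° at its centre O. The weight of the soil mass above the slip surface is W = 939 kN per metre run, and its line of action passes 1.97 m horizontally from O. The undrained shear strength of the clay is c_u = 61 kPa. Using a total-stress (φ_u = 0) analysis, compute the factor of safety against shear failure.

FS = 3.50

Taking moments about the centre O, the resisting moment is provided by the undrained shear strength acting along the arc:
Arc length L_a = R·θ = 7.4·(110.9°·π/180) = 7.4·1.9356 = 14.32 m
M_R = c_u·L_a·R = 61·14.32·7.4 = 6465.5 kN·m/m
M_D = W·d = 939·1.97 = 1849.8 kN·m/m
FS = M_R / M_D = 6465.5 / 1849.8 = 3.495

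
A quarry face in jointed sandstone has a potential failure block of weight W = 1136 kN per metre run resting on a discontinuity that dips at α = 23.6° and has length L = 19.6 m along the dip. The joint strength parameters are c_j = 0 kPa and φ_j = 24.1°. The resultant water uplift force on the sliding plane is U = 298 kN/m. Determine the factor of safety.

FS = 0.73

Resolving the block weight along and normal to the plane and applying the Mohr–Coulomb strength on the joint:
N' = W cosα − U = 1136·cos23.6° − 298 = 743.0 kN/m
Driving force T = W sinα = 1136·sin23.6° = 454.8 kN/m
Resisting force R = c_j·L + N'·tanφ_j = 0·19.6 + 743.0·tan24.1° = 0.0 + 332.4 = 332.4 kN/m
FS = R / T = 332.4 / 454.8 = 0.731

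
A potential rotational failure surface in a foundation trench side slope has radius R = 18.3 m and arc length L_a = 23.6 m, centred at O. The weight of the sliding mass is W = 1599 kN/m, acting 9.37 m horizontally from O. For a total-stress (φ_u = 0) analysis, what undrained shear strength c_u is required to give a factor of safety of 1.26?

FS = c_u·L_a·R / (W·d), so c_u = FS·W·d / (L_a·R).
c_u = 1.26·1599·9.37 / (23.60·18.3) = 18878.1 / 431.88 = 43.71 kPa

c_u = 43.7 kPa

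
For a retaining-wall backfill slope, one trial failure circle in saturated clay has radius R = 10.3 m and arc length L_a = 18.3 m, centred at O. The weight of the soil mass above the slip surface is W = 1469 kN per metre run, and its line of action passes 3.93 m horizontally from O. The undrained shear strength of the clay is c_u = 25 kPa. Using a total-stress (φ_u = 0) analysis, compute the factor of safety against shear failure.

FS = 0.82

Taking moments about the centre O, the resisting moment is provided by the undrained shear strength acting along the arc:
M_R = c_u·L_a·R = 25·18.30·10.3 = 4712.2 kN·m/m
M_D = W·d = 1469·3.93 = 5773.2 kN·m/m
FS = M_R / M_D = 4712.2 / 5773.2 = 0.816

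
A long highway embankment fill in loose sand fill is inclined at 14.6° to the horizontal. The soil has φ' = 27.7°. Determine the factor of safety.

For a dry cohesionless infinite slope the factor of safety is FS = tanφ' / tanβ.
FS = tan27.7° / tan14.6° = 0.5250 / 0.2605 = 2.016

FS = 2.02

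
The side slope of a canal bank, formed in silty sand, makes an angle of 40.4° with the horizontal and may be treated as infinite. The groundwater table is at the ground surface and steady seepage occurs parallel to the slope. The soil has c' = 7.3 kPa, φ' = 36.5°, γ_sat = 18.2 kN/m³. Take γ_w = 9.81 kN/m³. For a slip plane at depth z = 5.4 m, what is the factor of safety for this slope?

FS = 0.55

With seepage parallel to the slope and the water table at the surface, the effective normal stress on the slip plane uses the buoyant unit weight γ' = γ_sat − γ_w while the driving shear stress uses γ_sat:
FS = [c' + γ' z cos²β tanφ'] / [γ_sat z sinβ cosβ]
γ' = 18.2 − 9.81 = 8.39 kN/m³
Numerator = 7.3 + 8.39·5.4·cos²40.4°·tan36.5° = 7.3 + 8.39·5.4·0.5799·0.7400 = 26.742 kPa
Denominator = 18.2·5.4·sin40.4°·cos40.4° = 18.2·5.4·0.6481·0.7615 = 48.508 kPa
FS = 26.742 / 48.508 = 0.551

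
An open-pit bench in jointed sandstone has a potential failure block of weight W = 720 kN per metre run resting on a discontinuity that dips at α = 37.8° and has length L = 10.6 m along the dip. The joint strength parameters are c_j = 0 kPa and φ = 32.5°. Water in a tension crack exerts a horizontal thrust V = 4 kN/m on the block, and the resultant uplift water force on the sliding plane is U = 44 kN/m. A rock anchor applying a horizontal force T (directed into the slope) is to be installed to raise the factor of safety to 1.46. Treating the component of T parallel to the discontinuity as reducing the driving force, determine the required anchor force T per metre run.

Resolving forces along and normal to the sliding plane, with the horizontal anchor force T adding T·sinα to the effective normal force and T·cosα acting up the plane against the driving force:
FS = [c_jL + (W cosα − U − V sinα + T sinα) tanφ] / [W sinα + V cosα − T cosα]
Without the anchor: N' = 522.5 kN/m, driving T_d = 444.5 kN/m, resisting R = 0·10.6 + 522.5·tan32.5° = 332.8 kN/m, FS = 0.75.
Setting FS = 1.46 and solving for T:
1.46·(444.5 − T cos37.8°) = 332.8 + T sin37.8°·tan32.5°
T·(sin37.8°·tan32.5° + 1.46·cos37.8°) = 1.46·444.5 − 332.8
T·(0.6129·0.6371 + 1.46·0.7902) = 648.9 − 332.8 = 316.1
T·1.5441 = 316.1
T = 204.7 kN/m

T = 205 kN/m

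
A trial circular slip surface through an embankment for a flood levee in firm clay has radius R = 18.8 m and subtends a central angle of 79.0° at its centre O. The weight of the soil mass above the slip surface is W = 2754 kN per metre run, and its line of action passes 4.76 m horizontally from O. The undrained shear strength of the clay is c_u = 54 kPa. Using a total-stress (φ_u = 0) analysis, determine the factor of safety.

FS = 2.01

Taking moments about the centre O, the resisting moment is provided by the undrained shear strength acting along the arc:
Arc length L_a = R·θ = 18.8·(79.0°·π/180) = 18.8·1.3788 = 25.92 m
M_R = c_u·L_a·R = 54·25.92·18.8 = 26315.6 kN·m/m
M_D = W·d = 2754·4.76 = 13109.0 kN·m/m
FS = M_R / M_D = 26315.6 / 13109.0 = 2.007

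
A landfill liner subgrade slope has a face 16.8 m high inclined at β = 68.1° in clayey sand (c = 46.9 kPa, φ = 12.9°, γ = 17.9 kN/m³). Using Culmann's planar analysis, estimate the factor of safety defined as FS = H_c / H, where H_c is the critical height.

H_c = (4c/γ) · sinβ cosφ / [1 − cos(β − φ)]
    = (4·46.9/17.9) · sin68.1°·cos12.9° / [1 − cos55.2°]
    = 10.480 · 0.9044 / 0.4293 = 22.08 m
FS = H_c / H = 22.08 / 16.8 = 1.314

FS = 1.31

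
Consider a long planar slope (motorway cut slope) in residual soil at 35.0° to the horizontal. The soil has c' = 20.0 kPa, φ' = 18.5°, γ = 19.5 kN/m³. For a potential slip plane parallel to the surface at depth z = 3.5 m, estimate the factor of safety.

FS = 1.10

For an infinite slope with a slip plane parallel to the surface (no pore pressure): FS = [c' + γz cos²β tanφ'] / [γz sinβ cosβ].
γz = 19.5·3.5 = 68.25 kN/m²
Numerator = 20.0 + 68.25·cos²35.0°·tan18.5° = 20.0 + 68.25·0.6710·0.3346 = 35.323 kPa
Denominator = 68.25·sin35.0°·cos35.0° = 68.25·0.5736·0.8192 = 32.067 kPa
FS = 35.323 / 32.067 = 1.102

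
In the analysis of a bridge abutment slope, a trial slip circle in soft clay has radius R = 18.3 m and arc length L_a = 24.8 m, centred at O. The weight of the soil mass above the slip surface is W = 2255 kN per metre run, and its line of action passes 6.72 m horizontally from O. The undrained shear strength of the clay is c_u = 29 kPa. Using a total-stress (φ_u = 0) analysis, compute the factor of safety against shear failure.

FS = 0.87

Taking moments about the centre O, the resisting moment is provided by the undrained shear strength acting along the arc:
M_R = c_u·L_a·R = 29·24.80·18.3 = 13161.4 kN·m/m
M_D = W·d = 2255·6.72 = 15153.6 kN·m/m
FS = M_R / M_D = 13161.4 / 15153.6 = 0.869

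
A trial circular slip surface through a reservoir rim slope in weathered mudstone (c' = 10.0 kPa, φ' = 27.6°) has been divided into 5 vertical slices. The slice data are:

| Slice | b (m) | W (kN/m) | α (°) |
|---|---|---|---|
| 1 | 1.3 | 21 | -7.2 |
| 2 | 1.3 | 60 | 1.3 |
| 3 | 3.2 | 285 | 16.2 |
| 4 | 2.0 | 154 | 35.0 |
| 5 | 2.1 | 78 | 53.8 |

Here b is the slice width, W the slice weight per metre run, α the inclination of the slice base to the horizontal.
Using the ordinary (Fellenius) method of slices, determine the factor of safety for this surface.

Ordinary method of slices: FS = Σ[c'·Δl_i + (W_i cosα_i)·tanφ'] / Σ W_i sinα_i, with Δl_i = b_i / cosα_i.
Slice 1: Δl = 1.3/cos(-7.2°) = 1.310 m; N'_1 = 21·cos(-7.2°) = 20.8; c'Δl = 13.10; W sinα = -2.6
Slice 2: Δl = 1.3/cos1.3° = 1.300 m; N'_2 = 60·cos1.3° = 60.0; c'Δl = 13.00; W sinα = 1.4
Slice 3: Δl = 3.2/cos16.2° = 3.332 m; N'_3 = 285·cos16.2° = 273.7; c'Δl = 33.32; W sinα = 79.5
Slice 4: Δl = 2.0/cos35.0° = 2.442 m; N'_4 = 154·cos35.0° = 126.1; c'Δl = 24.42; W sinα = 88.3
Slice 5: Δl = 2.1/cos53.8° = 3.556 m; N'_5 = 78·cos53.8° = 46.1; c'Δl = 35.56; W sinα = 62.9
Σc'Δl = 119.4 kN/m; ΣN' = 526.7 kN/m; ΣW sinα = 229.5 kN/m
Resisting = 119.4 + 526.7·tan27.6° = 119.4 + 275.4 = 394.8 kN/m
FS = 394.8 / 229.5 = 1.720

FS = 1.72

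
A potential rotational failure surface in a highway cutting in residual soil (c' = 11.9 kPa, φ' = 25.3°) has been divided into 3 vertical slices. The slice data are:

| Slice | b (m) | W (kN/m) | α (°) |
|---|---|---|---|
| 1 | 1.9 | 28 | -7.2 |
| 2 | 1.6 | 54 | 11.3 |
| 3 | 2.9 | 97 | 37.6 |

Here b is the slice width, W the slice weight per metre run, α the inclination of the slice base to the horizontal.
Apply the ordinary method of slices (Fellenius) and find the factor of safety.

FS = 2.42

Ordinary method of slices: FS = Σ[c'·Δl_i + (W_i cosα_i)·tanφ'] / Σ W_i sinα_i, with Δl_i = b_i / cosα_i.
Slice 1: Δl = 1.9/cos(-7.2°) = 1.915 m; N'_1 = 28·cos(-7.2°) = 27.8; c'Δl = 22.79; W sinα = -3.5
Slice 2: Δl = 1.6/cos11.3° = 1.632 m; N'_2 = 54·cos11.3° = 53.0; c'Δl = 19.42; W sinα = 10.6
Slice 3: Δl = 2.9/cos37.6° = 3.660 m; N'_3 = 97·cos37.6° = 76.9; c'Δl = 43.56; W sinα = 59.2
Σc'Δl = 85.8 kN/m; ΣN' = 157.6 kN/m; ΣW sinα = 66.3 kN/m
Resisting = 85.8 + 157.6·tan25.3° = 85.8 + 74.5 = 160.3 kN/m
FS = 160.3 / 66.3 = 2.419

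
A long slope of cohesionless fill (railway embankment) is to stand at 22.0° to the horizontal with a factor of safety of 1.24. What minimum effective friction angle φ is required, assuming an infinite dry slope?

φ = 26.6°

FS = tanφ/tanβ ⇒ tanφ = FS · tanβ = 1.24 · tan22.0° = 0.5010
φ = arctan(0.5010) = 26.61°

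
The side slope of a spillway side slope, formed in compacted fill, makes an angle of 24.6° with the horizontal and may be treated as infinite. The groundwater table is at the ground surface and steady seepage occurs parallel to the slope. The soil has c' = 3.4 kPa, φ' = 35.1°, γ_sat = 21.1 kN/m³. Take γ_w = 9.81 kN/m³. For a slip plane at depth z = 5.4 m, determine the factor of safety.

FS = 0.90

With seepage parallel to the slope and the water table at the surface, the effective normal stress on the slip plane uses the buoyant unit weight γ' = γ_sat − γ_w while the driving shear stress uses γ_sat:
FS = [c' + γ' z cos²β tanφ'] / [γ_sat z sinβ cosβ]
γ' = 21.1 − 9.81 = 11.29 kN/m³
Numerator = 3.4 + 11.29·5.4·cos²24.6°·tan35.1° = 3.4 + 11.29·5.4·0.8267·0.7028 = 38.823 kPa
Denominator = 21.1·5.4·sin24.6°·cos24.6° = 21.1·5.4·0.4163·0.9092 = 43.126 kPa
FS = 38.823 / 43.126 = 0.900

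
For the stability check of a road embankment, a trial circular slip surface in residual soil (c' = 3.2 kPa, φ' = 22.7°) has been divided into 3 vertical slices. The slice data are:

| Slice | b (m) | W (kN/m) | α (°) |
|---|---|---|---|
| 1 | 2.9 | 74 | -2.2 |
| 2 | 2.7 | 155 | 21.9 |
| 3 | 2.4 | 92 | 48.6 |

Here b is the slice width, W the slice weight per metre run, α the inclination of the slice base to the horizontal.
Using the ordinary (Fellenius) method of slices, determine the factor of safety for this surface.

Ordinary method of slices: FS = Σ[c'·Δl_i + (W_i cosα_i)·tanφ'] / Σ W_i sinα_i, with Δl_i = b_i / cosα_i.
Slice 1: Δl = 2.9/cos(-2.2°) = 2.902 m; N'_1 = 74·cos(-2.2°) = 73.9; c'Δl = 9.29; W sinα = -2.8
Slice 2: Δl = 2.7/cos21.9° = 2.910 m; N'_2 = 155·cos21.9° = 143.8; c'Δl = 9.31; W sinα = 57.8
Slice 3: Δl = 2.4/cos48.6° = 3.629 m; N'_3 = 92·cos48.6° = 60.8; c'Δl = 11.61; W sinα = 69.0
Σc'Δl = 30.2 kN/m; ΣN' = 278.6 kN/m; ΣW sinα = 124.0 kN/m
Resisting = 30.2 + 278.6·tan22.7° = 30.2 + 116.5 = 146.8 kN/m
FS = 146.8 / 124.0 = 1.184

FS = 1.18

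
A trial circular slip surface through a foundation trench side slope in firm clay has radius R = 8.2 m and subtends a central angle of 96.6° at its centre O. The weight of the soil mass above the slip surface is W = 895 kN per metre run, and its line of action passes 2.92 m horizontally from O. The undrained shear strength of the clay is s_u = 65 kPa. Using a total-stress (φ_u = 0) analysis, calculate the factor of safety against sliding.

FS = 2.82

Taking moments about the centre O, the resisting moment is provided by the undrained shear strength acting along the arc:
Arc length L_a = R·θ = 8.2·(96.6°·π/180) = 8.2·1.6860 = 13.83 m
M_R = s_u·L_a·R = 65·13.83·8.2 = 7368.8 kN·m/m
M_D = W·d = 895·2.92 = 2613.4 kN·m/m
FS = M_R / M_D = 7368.8 / 2613.4 = 2.820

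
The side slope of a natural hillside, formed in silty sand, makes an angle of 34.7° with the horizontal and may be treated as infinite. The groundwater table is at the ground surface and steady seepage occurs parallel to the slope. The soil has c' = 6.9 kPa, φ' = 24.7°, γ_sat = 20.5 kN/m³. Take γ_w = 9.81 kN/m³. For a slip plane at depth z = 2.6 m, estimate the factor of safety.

FS = 0.62

With seepage parallel to the slope and the water table at the surface, the effective normal stress on the slip plane uses the buoyant unit weight γ' = γ_sat − γ_w while the driving shear stress uses γ_sat:
FS = [c' + γ' z cos²β tanφ'] / [γ_sat z sinβ cosβ]
γ' = 20.5 − 9.81 = 10.69 kN/m³
Numerator = 6.9 + 10.69·2.6·cos²34.7°·tan24.7° = 6.9 + 10.69·2.6·0.6759·0.4599 = 15.541 kPa
Denominator = 20.5·2.6·sin34.7°·cos34.7° = 20.5·2.6·0.5693·0.8221 = 24.946 kPa
FS = 15.541 / 24.946 = 0.623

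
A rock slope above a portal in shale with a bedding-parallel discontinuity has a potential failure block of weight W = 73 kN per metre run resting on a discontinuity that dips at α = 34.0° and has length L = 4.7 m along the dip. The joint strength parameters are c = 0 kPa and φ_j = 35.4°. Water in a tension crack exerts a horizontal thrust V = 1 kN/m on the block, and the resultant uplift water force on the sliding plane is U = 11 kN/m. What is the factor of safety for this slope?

Resolving the block weight along and normal to the plane and applying the Mohr–Coulomb strength on the joint:
N' = W cosα − U − V sinα = 73·cos34.0° − 11 − 1·sin34.0° = 49.0 kN/m
Driving force T = W sinα + V cosα = 73·sin34.0° + 1·cos34.0° = 41.7 kN/m
Resisting force R = c·L + N'·tanφ_j = 0·4.7 + 49.0·tan35.4° = 0.0 + 34.8 = 34.8 kN/m
FS = R / T = 34.8 / 41.7 = 0.835

FS = 0.84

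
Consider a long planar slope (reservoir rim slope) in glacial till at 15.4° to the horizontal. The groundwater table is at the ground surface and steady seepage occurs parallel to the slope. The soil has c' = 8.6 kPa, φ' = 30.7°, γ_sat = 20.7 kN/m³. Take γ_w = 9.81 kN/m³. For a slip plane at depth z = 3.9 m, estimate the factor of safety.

FS = 1.55

With seepage parallel to the slope and the water table at the surface, the effective normal stress on the slip plane uses the buoyant unit weight γ' = γ_sat − γ_w while the driving shear stress uses γ_sat:
FS = [c' + γ' z cos²β tanφ'] / [γ_sat z sinβ cosβ]
γ' = 20.7 − 9.81 = 10.89 kN/m³
Numerator = 8.6 + 10.89·3.9·cos²15.4°·tan30.7° = 8.6 + 10.89·3.9·0.9295·0.5938 = 32.039 kPa
Denominator = 20.7·3.9·sin15.4°·cos15.4° = 20.7·3.9·0.2656·0.9641 = 20.669 kPa
FS = 32.039 / 20.669 = 1.550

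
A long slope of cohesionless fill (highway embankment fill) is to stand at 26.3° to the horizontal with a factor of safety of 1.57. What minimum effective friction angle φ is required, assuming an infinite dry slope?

φ = 37.8°

FS = tanφ/tanβ ⇒ tanφ = FS · tanβ = 1.57 · tan26.3° = 0.7759
φ = arctan(0.7759) = 37.81°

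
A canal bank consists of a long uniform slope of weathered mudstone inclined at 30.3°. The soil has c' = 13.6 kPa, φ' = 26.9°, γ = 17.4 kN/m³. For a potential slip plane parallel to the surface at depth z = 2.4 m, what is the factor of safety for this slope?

FS = 1.62

For an infinite slope with a slip plane parallel to the surface (no pore pressure): FS = [c' + γz cos²β tanφ'] / [γz sinβ cosβ].
γz = 17.4·2.4 = 41.76 kN/m²
Numerator = 13.6 + 41.76·cos²30.3°·tan26.9° = 13.6 + 41.76·0.7455·0.5073 = 29.393 kPa
Denominator = 41.76·sin30.3°·cos30.3° = 41.76·0.5045·0.8634 = 18.191 kPa
FS = 29.393 / 18.191 = 1.616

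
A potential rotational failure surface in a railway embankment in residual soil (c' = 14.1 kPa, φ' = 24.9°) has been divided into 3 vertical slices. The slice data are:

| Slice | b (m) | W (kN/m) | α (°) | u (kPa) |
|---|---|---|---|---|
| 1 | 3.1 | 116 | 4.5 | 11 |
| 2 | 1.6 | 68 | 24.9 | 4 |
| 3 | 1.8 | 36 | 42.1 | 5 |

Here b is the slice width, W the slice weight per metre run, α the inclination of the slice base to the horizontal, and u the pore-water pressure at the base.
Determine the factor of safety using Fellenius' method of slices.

FS = 2.79

Ordinary method of slices: FS = Σ[c'·Δl_i + (W_i cosα_i − u_i·Δl_i)·tanφ'] / Σ W_i sinα_i, with Δl_i = b_i / cosα_i.
Slice 1: Δl = 3.1/cos4.5° = 3.110 m; N'_1 = 116·cos4.5° − 11·3.110 = 81.4; c'Δl = 43.85; W sinα = 9.1
Slice 2: Δl = 1.6/cos24.9° = 1.764 m; N'_2 = 68·cos24.9° − 4·1.764 = 54.6; c'Δl = 24.87; W sinα = 28.6
Slice 3: Δl = 1.8/cos42.1° = 2.426 m; N'_3 = 36·cos42.1° − 5·2.426 = 14.6; c'Δl = 34.21; W sinα = 24.1
Σc'Δl = 102.9 kN/m; ΣN' = 150.6 kN/m; ΣW sinα = 61.9 kN/m
Resisting = 102.9 + 150.6·tan24.9° = 102.9 + 69.9 = 172.8 kN/m
FS = 172.8 / 61.9 = 2.794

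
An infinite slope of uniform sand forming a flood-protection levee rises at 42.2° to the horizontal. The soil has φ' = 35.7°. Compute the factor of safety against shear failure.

FS = 0.79

For a dry cohesionless infinite slope the factor of safety is FS = tanφ' / tanβ.
FS = tan35.7° / tan42.2° = 0.7186 / 0.9067 = 0.792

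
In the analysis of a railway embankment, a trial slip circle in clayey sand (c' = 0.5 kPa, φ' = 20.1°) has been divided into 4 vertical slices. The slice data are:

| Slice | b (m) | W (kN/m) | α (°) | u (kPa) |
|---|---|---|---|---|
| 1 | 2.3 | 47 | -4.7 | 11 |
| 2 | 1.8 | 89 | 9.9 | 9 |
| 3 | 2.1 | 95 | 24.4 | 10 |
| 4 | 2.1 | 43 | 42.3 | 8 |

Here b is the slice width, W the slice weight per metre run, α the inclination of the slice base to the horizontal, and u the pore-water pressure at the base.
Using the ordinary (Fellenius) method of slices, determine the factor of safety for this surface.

Ordinary method of slices: FS = Σ[c'·Δl_i + (W_i cosα_i − u_i·Δl_i)·tanφ'] / Σ W_i sinα_i, with Δl_i = b_i / cosα_i.
Slice 1: Δl = 2.3/cos(-4.7°) = 2.308 m; N'_1 = 47·cos(-4.7°) − 11·2.308 = 21.5; c'Δl = 1.15; W sinα = -3.9
Slice 2: Δl = 1.8/cos9.9° = 1.827 m; N'_2 = 89·cos9.9° − 9·1.827 = 71.2; c'Δl = 0.91; W sinα = 15.3
Slice 3: Δl = 2.1/cos24.4° = 2.306 m; N'_3 = 95·cos24.4° − 10·2.306 = 63.5; c'Δl = 1.15; W sinα = 39.2
Slice 4: Δl = 2.1/cos42.3° = 2.839 m; N'_4 = 43·cos42.3° − 8·2.839 = 9.1; c'Δl = 1.42; W sinα = 28.9
Σc'Δl = 4.6 kN/m; ΣN' = 165.2 kN/m; ΣW sinα = 79.6 kN/m
Resisting = 4.6 + 165.2·tan20.1° = 4.6 + 60.5 = 65.1 kN/m
FS = 65.1 / 79.6 = 0.818

FS = 0.82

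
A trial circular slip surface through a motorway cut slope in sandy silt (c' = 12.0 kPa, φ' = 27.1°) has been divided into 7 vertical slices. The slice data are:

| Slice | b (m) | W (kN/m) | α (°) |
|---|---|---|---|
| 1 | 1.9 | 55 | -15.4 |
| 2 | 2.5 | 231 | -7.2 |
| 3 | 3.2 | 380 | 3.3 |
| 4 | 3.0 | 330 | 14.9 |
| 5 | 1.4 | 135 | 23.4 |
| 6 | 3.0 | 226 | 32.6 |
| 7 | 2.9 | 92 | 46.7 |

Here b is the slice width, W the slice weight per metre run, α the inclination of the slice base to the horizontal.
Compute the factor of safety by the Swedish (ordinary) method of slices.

FS = 3.06

Ordinary method of slices: FS = Σ[c'·Δl_i + (W_i cosα_i)·tanφ'] / Σ W_i sinα_i, with Δl_i = b_i / cosα_i.
Slice 1: Δl = 1.9/cos(-15.4°) = 1.971 m; N'_1 = 55·cos(-15.4°) = 53.0; c'Δl = 23.65; W sinα = -14.6
Slice 2: Δl = 2.5/cos(-7.2°) = 2.520 m; N'_2 = 231·cos(-7.2°) = 229.2; c'Δl = 30.24; W sinα = -29.0
Slice 3: Δl = 3.2/cos3.3° = 3.205 m; N'_3 = 380·cos3.3° = 379.4; c'Δl = 38.46; W sinα = 21.9
Slice 4: Δl = 3.0/cos14.9° = 3.104 m; N'_4 = 330·cos14.9° = 318.9; c'Δl = 37.25; W sinα = 84.9
Slice 5: Δl = 1.4/cos23.4° = 1.525 m; N'_5 = 135·cos23.4° = 123.9; c'Δl = 18.31; W sinα = 53.6
Slice 6: Δl = 3.0/cos32.6° = 3.561 m; N'_6 = 226·cos32.6° = 190.4; c'Δl = 42.73; W sinα = 121.8
Slice 7: Δl = 2.9/cos46.7° = 4.229 m; N'_7 = 92·cos46.7° = 63.1; c'Δl = 50.74; W sinα = 67.0
Σc'Δl = 241.4 kN/m; ΣN' = 1357.9 kN/m; ΣW sinα = 305.5 kN/m
Resisting = 241.4 + 1357.9·tan27.1° = 241.4 + 694.9 = 936.2 kN/m
FS = 936.2 / 305.5 = 3.065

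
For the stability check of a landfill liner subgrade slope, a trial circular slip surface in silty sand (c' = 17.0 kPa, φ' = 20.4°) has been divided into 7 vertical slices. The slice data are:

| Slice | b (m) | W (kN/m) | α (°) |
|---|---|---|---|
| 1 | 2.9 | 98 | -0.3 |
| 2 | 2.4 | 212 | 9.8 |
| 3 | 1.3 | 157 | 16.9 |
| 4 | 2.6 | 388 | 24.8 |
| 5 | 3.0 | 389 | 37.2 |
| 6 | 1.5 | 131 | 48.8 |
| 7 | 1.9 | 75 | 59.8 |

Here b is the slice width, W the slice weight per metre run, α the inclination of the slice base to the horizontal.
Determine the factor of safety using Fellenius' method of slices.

FS = 1.23

Ordinary method of slices: FS = Σ[c'·Δl_i + (W_i cosα_i)·tanφ'] / Σ W_i sinα_i, with Δl_i = b_i / cosα_i.
Slice 1: Δl = 2.9/cos(-0.3°) = 2.900 m; N'_1 = 98·cos(-0.3°) = 98.0; c'Δl = 49.30; W sinα = -0.5
Slice 2: Δl = 2.4/cos9.8° = 2.436 m; N'_2 = 212·cos9.8° = 208.9; c'Δl = 41.40; W sinα = 36.1
Slice 3: Δl = 1.3/cos16.9° = 1.359 m; N'_3 = 157·cos16.9° = 150.2; c'Δl = 23.10; W sinα = 45.6
Slice 4: Δl = 2.6/cos24.8° = 2.864 m; N'_4 = 388·cos24.8° = 352.2; c'Δl = 48.69; W sinα = 162.7
Slice 5: Δl = 3.0/cos37.2° = 3.766 m; N'_5 = 389·cos37.2° = 309.9; c'Δl = 64.03; W sinα = 235.2
Slice 6: Δl = 1.5/cos48.8° = 2.277 m; N'_6 = 131·cos48.8° = 86.3; c'Δl = 38.71; W sinα = 98.6
Slice 7: Δl = 1.9/cos59.8° = 3.777 m; N'_7 = 75·cos59.8° = 37.7; c'Δl = 64.21; W sinα = 64.8
Σc'Δl = 329.4 kN/m; ΣN' = 1243.2 kN/m; ΣW sinα = 642.5 kN/m
Resisting = 329.4 + 1243.2·tan20.4° = 329.4 + 462.3 = 791.8 kN/m
FS = 791.8 / 642.5 = 1.232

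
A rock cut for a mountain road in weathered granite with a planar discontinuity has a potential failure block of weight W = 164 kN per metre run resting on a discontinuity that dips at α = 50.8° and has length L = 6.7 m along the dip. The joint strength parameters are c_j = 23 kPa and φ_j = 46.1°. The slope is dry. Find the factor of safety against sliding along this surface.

Resolving the block weight along and normal to the plane and applying the Mohr–Coulomb strength on the joint:
N' = W cosα = 164·cos50.8° = 103.7 kN/m
Driving force T = W sinα = 164·sin50.8° = 127.1 kN/m
Resisting force R = c_j·L + N'·tanφ_j = 23·6.7 + 103.7·tan46.1° = 154.1 + 107.7 = 261.8 kN/m
FS = R / T = 261.8 / 127.1 = 2.060

FS = 2.06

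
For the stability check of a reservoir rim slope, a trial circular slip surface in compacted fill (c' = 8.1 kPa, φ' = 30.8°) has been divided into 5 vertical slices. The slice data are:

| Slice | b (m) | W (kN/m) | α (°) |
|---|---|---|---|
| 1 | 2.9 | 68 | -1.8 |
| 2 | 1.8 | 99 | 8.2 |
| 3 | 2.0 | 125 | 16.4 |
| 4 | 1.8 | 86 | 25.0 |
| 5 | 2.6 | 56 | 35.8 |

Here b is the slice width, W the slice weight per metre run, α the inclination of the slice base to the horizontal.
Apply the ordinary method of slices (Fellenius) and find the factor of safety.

Ordinary method of slices: FS = Σ[c'·Δl_i + (W_i cosα_i)·tanφ'] / Σ W_i sinα_i, with Δl_i = b_i / cosα_i.
Slice 1: Δl = 2.9/cos(-1.8°) = 2.901 m; N'_1 = 68·cos(-1.8°) = 68.0; c'Δl = 23.50; W sinα = -2.1
Slice 2: Δl = 1.8/cos8.2° = 1.819 m; N'_2 = 99·cos8.2° = 98.0; c'Δl = 14.73; W sinα = 14.1
Slice 3: Δl = 2.0/cos16.4° = 2.085 m; N'_3 = 125·cos16.4° = 119.9; c'Δl = 16.89; W sinα = 35.3
Slice 4: Δl = 1.8/cos25.0° = 1.986 m; N'_4 = 86·cos25.0° = 77.9; c'Δl = 16.09; W sinα = 36.3
Slice 5: Δl = 2.6/cos35.8° = 3.206 m; N'_5 = 56·cos35.8° = 45.4; c'Δl = 25.97; W sinα = 32.8
Σc'Δl = 97.2 kN/m; ΣN' = 409.2 kN/m; ΣW sinα = 116.4 kN/m
Resisting = 97.2 + 409.2·tan30.8° = 97.2 + 244.0 = 341.1 kN/m
FS = 341.1 / 116.4 = 2.931

FS = 2.93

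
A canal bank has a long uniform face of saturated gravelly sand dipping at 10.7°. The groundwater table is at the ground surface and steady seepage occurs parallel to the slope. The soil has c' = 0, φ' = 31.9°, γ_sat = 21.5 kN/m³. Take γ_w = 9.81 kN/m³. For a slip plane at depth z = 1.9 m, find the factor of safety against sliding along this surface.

FS = 1.79

With seepage parallel to the slope and the water table at the surface, the effective normal stress on the slip plane uses the buoyant unit weight γ' = γ_sat − γ_w while the driving shear stress uses γ_sat:
FS = [c' + γ' z cos²β tanφ'] / [γ_sat z sinβ cosβ]
(For c' = 0 this reduces to FS = (γ'/γ_sat)·tanφ'/tanβ.)
γ' = 21.5 − 9.81 = 11.69 kN/m³
Numerator = 0.0 + 11.69·1.9·cos²10.7°·tan31.9° = 0.0 + 11.69·1.9·0.9655·0.6224 = 13.349 kPa
Denominator = 21.5·1.9·sin10.7°·cos10.7° = 21.5·1.9·0.1857·0.9826 = 7.453 kPa
FS = 13.349 / 7.453 = 1.791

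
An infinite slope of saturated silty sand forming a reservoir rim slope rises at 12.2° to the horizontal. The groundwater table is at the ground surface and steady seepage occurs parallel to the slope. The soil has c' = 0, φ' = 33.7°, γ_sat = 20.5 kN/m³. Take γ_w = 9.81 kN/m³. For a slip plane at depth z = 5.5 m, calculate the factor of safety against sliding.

With seepage parallel to the slope and the water table at the surface, the effective normal stress on the slip plane uses the buoyant unit weight γ' = γ_sat − γ_w while the driving shear stress uses γ_sat:
FS = [c' + γ' z cos²β tanφ'] / [γ_sat z sinβ cosβ]
(For c' = 0 this reduces to FS = (γ'/γ_sat)·tanφ'/tanβ.)
γ' = 20.5 − 9.81 = 10.69 kN/m³
Numerator = 0.0 + 10.69·5.5·cos²12.2°·tan33.7° = 0.0 + 10.69·5.5·0.9553·0.6669 = 37.460 kPa
Denominator = 20.5·5.5·sin12.2°·cos12.2° = 20.5·5.5·0.2113·0.9774 = 23.289 kPa
FS = 37.460 / 23.289 = 1.609

FS = 1.61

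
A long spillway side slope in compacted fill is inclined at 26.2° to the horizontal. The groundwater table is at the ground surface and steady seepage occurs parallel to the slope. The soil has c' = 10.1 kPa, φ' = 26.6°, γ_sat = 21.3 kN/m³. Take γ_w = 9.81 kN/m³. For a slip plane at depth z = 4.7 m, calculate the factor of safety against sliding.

FS = 0.80

With seepage parallel to the slope and the water table at the surface, the effective normal stress on the slip plane uses the buoyant unit weight γ' = γ_sat − γ_w while the driving shear stress uses γ_sat:
FS = [c' + γ' z cos²β tanφ'] / [γ_sat z sinβ cosβ]
γ' = 21.3 − 9.81 = 11.49 kN/m³
Numerator = 10.1 + 11.49·4.7·cos²26.2°·tan26.6° = 10.1 + 11.49·4.7·0.8051·0.5008 = 31.871 kPa
Denominator = 21.3·4.7·sin26.2°·cos26.2° = 21.3·4.7·0.4415·0.8973 = 39.658 kPa
FS = 31.871 / 39.658 = 0.804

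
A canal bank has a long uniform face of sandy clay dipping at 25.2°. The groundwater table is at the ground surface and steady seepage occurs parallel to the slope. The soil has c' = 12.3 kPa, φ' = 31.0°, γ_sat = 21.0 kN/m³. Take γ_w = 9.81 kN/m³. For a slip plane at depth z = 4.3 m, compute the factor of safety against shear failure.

With seepage parallel to the slope and the water table at the surface, the effective normal stress on the slip plane uses the buoyant unit weight γ' = γ_sat − γ_w while the driving shear stress uses γ_sat:
FS = [c' + γ' z cos²β tanφ'] / [γ_sat z sinβ cosβ]
γ' = 21.0 − 9.81 = 11.19 kN/m³
Numerator = 12.3 + 11.19·4.3·cos²25.2°·tan31.0° = 12.3 + 11.19·4.3·0.8187·0.6009 = 35.970 kPa
Denominator = 21.0·4.3·sin25.2°·cos25.2° = 21.0·4.3·0.4258·0.9048 = 34.789 kPa
FS = 35.970 / 34.789 = 1.034

FS = 1.03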